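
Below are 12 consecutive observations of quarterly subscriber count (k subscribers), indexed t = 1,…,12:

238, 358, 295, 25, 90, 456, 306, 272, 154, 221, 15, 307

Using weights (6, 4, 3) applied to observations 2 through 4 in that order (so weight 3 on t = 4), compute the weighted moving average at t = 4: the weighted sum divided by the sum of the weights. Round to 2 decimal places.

Weighted sum: 6·358 + 4·295 + 3·25 = 2148 + 1180 + 75 = 3403
Weight total: 6 + 4 + 3 = 13
WMA = 3403 / 13 = 261.77

261.77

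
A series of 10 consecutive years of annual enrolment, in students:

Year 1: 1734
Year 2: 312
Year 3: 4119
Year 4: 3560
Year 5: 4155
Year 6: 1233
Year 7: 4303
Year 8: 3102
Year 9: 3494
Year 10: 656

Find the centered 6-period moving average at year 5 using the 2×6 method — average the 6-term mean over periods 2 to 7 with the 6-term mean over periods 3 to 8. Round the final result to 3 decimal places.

Sum over 2–7: 312 + 4119 + 3560 + 4155 + 1233 + 4303 = 17682
Sum over 3–8: 4119 + 3560 + 4155 + 1233 + 4303 + 3102 = 20472
CMA at t=5 = (17682 + 20472) / (2·6) = 38154 / 12 = 3179.500

3179.500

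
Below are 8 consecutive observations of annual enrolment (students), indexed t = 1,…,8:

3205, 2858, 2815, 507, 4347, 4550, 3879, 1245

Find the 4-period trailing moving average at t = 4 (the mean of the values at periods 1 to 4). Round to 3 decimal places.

2346.250

Sum of periods 1–4: 3205 + 2858 + 2815 + 507 = 9385
Divide by 4: 9385 / 4 = 2346.250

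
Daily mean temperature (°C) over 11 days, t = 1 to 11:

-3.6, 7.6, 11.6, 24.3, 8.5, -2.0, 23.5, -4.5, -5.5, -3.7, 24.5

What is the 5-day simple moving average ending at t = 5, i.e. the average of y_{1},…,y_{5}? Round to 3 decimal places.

9.680

Sum of periods 1–5: (-3.6) + 7.6 + 11.6 + 24.3 + 8.5 = 48.4
Divide by 5: 48.4 / 5 = 9.680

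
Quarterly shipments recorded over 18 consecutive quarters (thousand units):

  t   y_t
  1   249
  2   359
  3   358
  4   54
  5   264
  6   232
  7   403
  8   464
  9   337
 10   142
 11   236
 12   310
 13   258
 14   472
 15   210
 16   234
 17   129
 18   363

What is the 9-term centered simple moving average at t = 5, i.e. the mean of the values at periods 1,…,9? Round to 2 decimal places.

302.22

Sum of periods 1–9: 249 + 359 + 358 + 54 + 264 + 232 + 403 + 464 + 337 = 2720
Divide by 9: 2720 / 9 = 302.22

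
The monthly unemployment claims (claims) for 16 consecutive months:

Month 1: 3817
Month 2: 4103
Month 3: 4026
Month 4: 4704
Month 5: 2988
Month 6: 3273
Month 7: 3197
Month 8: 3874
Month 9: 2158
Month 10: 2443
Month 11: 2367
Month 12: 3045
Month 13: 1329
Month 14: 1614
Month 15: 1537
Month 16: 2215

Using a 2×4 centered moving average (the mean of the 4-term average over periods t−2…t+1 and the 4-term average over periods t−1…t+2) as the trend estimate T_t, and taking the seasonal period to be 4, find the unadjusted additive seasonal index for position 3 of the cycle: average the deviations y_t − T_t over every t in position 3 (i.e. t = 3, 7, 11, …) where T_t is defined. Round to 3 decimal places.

Season position 3 occurs at t = 3, 7, 11 (where T_t is defined).
t=3: T_3 = 4058.87500; y_3 − T_3 = 4026 − 4058.87500 = -32.87500
t=7: T_7 = 3229.25000; y_7 − T_7 = 3197 − 3229.25000 = -32.25000
t=11: T_11 = 2399.62500; y_11 − T_11 = 2367 − 2399.62500 = -32.62500
Mean deviation: (-32.87500 + -32.25000 + -32.62500) / 3 = -32.583

-32.583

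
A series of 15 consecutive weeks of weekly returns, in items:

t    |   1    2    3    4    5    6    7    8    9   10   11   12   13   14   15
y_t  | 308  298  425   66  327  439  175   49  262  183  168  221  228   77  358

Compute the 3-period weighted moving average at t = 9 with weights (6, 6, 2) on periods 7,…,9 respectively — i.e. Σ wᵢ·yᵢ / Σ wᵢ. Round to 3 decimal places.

133.429

Weighted sum: 6·175 + 6·49 + 2·262 = 1050 + 294 + 524 = 1868
Weight total: 6 + 6 + 2 = 14
WMA = 1868 / 14 = 133.429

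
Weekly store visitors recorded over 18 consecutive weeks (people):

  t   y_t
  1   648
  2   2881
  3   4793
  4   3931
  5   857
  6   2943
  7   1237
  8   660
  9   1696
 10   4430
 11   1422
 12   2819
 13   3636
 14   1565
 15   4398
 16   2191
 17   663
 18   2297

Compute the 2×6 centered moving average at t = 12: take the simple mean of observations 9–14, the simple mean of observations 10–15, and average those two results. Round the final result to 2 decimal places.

Sum over 9–14: 1696 + 4430 + 1422 + 2819 + 3636 + 1565 = 15568
Sum over 10–15: 4430 + 1422 + 2819 + 3636 + 1565 + 4398 = 18270
CMA at t=12 = (15568 + 18270) / (2·6) = 33838 / 12 = 2819.83

2819.83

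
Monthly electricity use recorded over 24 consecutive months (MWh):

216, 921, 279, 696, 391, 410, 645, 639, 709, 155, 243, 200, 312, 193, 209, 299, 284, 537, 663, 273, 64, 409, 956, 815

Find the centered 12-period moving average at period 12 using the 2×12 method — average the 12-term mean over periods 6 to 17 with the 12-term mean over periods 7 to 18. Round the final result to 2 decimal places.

Sum over 6–17: 410 + 645 + 639 + 709 + 155 + 243 + 200 + 312 + 193 + 209 + 299 + 284 = 4298
Sum over 7–18: 645 + 639 + 709 + 155 + 243 + 200 + 312 + 193 + 209 + 299 + 284 + 537 = 4425
CMA at t=12 = (4298 + 4425) / (2·12) = 8723 / 24 = 363.46

363.46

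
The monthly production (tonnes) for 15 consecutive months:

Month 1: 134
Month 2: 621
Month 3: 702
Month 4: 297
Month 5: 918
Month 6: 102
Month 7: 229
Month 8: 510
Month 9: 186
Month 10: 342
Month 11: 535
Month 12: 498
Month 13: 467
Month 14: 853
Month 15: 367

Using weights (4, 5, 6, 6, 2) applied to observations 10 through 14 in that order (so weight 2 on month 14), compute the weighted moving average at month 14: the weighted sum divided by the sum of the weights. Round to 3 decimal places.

Weighted sum: 4·342 + 5·535 + 6·498 + 6·467 + 2·853 = 1368 + 2675 + 2988 + 2802 + 1706 = 11539
Weight total: 4 + 5 + 6 + 6 + 2 = 23
WMA = 11539 / 23 = 501.696

501.696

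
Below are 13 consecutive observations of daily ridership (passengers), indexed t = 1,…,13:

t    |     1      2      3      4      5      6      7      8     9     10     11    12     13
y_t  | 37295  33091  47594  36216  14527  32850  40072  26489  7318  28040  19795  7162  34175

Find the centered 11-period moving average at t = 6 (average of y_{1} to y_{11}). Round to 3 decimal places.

Sum of periods 1–11: 37295 + 33091 + 47594 + 36216 + 14527 + 32850 + 40072 + 26489 + 7318 + 28040 + 19795 = 323287
Divide by 11: 323287 / 11 = 29389.727

29389.727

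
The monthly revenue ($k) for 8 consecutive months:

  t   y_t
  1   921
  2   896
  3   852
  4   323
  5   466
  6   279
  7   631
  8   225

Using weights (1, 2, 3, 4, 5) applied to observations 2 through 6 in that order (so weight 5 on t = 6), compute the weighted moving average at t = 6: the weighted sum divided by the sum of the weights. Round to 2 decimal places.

455.20

Weighted sum: 1·896 + 2·852 + 3·323 + 4·466 + 5·279 = 896 + 1704 + 969 + 1864 + 1395 = 6828
Weight total: 1 + 2 + 3 + 4 + 5 = 15
WMA = 6828 / 15 = 455.20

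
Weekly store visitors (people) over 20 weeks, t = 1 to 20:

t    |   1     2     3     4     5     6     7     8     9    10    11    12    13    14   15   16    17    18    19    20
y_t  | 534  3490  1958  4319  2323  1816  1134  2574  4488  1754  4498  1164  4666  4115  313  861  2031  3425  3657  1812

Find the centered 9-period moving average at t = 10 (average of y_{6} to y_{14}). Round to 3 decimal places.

2912.111

Sum of periods 6–14: 1816 + 1134 + 2574 + 4488 + 1754 + 4498 + 1164 + 4666 + 4115 = 26209
Divide by 9: 26209 / 9 = 2912.111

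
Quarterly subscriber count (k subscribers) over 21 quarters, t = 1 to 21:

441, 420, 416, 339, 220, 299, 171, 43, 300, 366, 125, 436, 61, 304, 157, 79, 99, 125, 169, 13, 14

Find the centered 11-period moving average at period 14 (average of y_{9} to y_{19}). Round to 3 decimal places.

201.909

Sum of periods 9–19: 300 + 366 + 125 + 436 + 61 + 304 + 157 + 79 + 99 + 125 + 169 = 2221
Divide by 11: 2221 / 11 = 201.909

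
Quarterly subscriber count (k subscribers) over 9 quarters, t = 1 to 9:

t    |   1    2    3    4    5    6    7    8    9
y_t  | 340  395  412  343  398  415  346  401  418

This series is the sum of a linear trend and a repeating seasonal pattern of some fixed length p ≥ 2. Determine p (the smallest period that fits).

3

First differences y_{t+1} − y_t: 55, 17, -69, 55, 17, -69, 55, 17, …
The difference pattern repeats every 3 terms and not for any smaller step, so p = 3.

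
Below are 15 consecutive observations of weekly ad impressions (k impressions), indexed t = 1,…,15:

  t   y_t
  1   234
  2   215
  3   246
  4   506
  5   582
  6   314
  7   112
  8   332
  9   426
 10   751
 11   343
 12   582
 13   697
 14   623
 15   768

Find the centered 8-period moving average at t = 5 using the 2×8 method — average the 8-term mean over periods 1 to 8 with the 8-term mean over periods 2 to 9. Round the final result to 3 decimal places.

Sum over 1–8: 234 + 215 + 246 + 506 + 582 + 314 + 112 + 332 = 2541
Sum over 2–9: 215 + 246 + 506 + 582 + 314 + 112 + 332 + 426 = 2733
CMA at t=5 = (2541 + 2733) / (2·8) = 5274 / 16 = 329.625

329.625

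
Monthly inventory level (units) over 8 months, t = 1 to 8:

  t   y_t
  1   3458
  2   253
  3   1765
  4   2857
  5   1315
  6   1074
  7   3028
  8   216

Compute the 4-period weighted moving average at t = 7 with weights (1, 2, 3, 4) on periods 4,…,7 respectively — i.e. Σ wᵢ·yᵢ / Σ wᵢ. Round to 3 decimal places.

2082.100

Weighted sum: 1·2857 + 2·1315 + 3·1074 + 4·3028 = 2857 + 2630 + 3222 + 12112 = 20821
Weight total: 1 + 2 + 3 + 4 = 10
WMA = 20821 / 10 = 2082.100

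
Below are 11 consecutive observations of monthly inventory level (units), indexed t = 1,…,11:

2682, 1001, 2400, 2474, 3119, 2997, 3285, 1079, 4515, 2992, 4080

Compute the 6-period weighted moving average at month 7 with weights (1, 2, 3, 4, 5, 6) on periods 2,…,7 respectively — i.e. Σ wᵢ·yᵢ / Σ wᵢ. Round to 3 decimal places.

Weighted sum: 1·1001 + 2·2400 + 3·2474 + 4·3119 + 5·2997 + 6·3285 = 1001 + 4800 + 7422 + 12476 + 14985 + 19710 = 60394
Weight total: 1 + 2 + 3 + 4 + 5 + 6 = 21
WMA = 60394 / 21 = 2875.905

2875.905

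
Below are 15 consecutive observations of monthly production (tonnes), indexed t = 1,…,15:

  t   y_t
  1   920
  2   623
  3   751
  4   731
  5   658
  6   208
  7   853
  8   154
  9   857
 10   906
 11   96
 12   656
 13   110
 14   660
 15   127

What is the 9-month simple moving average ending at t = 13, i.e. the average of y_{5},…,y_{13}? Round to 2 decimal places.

Sum of periods 5–13: 658 + 208 + 853 + 154 + 857 + 906 + 96 + 656 + 110 = 4498
Divide by 9: 4498 / 9 = 499.78

499.78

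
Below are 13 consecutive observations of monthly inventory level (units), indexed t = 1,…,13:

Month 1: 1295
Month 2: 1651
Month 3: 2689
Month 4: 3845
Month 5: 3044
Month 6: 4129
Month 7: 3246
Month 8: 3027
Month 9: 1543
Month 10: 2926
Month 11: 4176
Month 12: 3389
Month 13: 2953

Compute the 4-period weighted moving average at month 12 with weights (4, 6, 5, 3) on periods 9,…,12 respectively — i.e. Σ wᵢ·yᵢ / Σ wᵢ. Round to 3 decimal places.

3043.056

Weighted sum: 4·1543 + 6·2926 + 5·4176 + 3·3389 = 6172 + 17556 + 20880 + 10167 = 54775
Weight total: 4 + 6 + 5 + 3 = 18
WMA = 54775 / 18 = 3043.056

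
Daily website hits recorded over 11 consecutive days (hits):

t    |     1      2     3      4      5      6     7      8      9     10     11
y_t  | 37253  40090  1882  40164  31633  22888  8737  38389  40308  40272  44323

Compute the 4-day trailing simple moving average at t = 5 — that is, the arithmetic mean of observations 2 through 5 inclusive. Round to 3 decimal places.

28442.250

Sum of periods 2–5: 40090 + 1882 + 40164 + 31633 = 113769
Divide by 4: 113769 / 4 = 28442.250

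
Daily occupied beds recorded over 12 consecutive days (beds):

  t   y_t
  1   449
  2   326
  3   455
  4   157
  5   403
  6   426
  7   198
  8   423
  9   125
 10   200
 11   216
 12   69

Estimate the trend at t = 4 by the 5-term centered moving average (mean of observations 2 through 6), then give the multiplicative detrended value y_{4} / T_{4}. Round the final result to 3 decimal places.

0.444

Trend T_4 = (326 + 455 + 157 + 403 + 426) / 5 = 1767/5 = 353.40000
Ratio to trend: 157 / 353.40000 = 0.444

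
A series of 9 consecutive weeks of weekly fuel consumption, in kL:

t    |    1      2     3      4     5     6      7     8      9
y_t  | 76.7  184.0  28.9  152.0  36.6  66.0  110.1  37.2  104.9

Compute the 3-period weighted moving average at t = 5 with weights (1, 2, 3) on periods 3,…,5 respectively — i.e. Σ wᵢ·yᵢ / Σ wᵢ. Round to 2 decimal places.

Weighted sum: 1·28.9 + 2·152.0 + 3·36.6 = 28.9 + 304.0 + 109.8 = 442.7
Weight total: 1 + 2 + 3 = 6
WMA = 442.7 / 6 = 73.78

73.78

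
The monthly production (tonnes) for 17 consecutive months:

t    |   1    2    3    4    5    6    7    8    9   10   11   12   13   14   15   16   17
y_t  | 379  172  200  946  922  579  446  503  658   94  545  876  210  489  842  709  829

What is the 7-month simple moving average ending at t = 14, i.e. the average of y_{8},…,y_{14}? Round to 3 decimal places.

482.143

Sum of periods 8–14: 503 + 658 + 94 + 545 + 876 + 210 + 489 = 3375
Divide by 7: 3375 / 7 = 482.143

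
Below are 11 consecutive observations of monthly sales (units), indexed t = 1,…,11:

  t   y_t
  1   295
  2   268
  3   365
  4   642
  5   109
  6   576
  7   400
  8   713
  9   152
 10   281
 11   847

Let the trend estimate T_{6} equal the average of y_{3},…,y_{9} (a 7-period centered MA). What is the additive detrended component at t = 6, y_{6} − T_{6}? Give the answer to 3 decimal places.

153.571

Trend T_6 = (365 + 642 + 109 + 576 + 400 + 713 + 152) / 7 = 2957/7 = 422.42857
Detrended value: 576 − 422.42857 = 153.571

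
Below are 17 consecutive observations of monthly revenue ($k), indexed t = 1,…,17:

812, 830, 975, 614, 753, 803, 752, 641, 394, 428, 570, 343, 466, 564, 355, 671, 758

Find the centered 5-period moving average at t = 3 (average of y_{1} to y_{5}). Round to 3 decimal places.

Sum of periods 1–5: 812 + 830 + 975 + 614 + 753 = 3984
Divide by 5: 3984 / 5 = 796.800

796.800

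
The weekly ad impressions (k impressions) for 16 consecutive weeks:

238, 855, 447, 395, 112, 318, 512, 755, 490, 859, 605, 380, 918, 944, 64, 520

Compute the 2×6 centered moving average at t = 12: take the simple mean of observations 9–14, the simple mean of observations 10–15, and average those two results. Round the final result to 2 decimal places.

663.83

Sum over 9–14: 490 + 859 + 605 + 380 + 918 + 944 = 4196
Sum over 10–15: 859 + 605 + 380 + 918 + 944 + 64 = 3770
CMA at t=12 = (4196 + 3770) / (2·6) = 7966 / 12 = 663.83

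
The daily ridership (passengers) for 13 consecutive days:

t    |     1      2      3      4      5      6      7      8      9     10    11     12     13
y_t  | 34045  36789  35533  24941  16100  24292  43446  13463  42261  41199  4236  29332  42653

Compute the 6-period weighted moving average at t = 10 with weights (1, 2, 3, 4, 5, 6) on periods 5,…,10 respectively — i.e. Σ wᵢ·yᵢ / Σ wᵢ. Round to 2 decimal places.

33684.43

Weighted sum: 1·16100 + 2·24292 + 3·43446 + 4·13463 + 5·42261 + 6·41199 = 16100 + 48584 + 130338 + 53852 + 211305 + 247194 = 707373
Weight total: 1 + 2 + 3 + 4 + 5 + 6 = 21
WMA = 707373 / 21 = 33684.43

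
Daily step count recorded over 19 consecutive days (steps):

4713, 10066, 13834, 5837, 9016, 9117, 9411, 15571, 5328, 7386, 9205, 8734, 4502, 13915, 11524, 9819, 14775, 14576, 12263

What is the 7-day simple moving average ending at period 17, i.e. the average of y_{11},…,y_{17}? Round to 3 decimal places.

Sum of periods 11–17: 9205 + 8734 + 4502 + 13915 + 11524 + 9819 + 14775 = 72474
Divide by 7: 72474 / 7 = 10353.429

10353.429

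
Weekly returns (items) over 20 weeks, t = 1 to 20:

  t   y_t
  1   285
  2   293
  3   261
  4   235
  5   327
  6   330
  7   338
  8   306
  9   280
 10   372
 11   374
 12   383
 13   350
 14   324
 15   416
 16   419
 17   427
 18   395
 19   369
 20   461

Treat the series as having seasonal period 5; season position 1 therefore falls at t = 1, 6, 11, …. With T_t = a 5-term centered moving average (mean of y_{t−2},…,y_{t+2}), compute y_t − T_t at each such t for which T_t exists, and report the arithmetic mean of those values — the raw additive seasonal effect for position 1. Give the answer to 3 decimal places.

Season position 1 occurs at t = 6, 11, 16 (where T_t is defined).
t=6: T_6 = 307.20000; y_6 − T_6 = 330 − 307.20000 = 22.80000
t=11: T_11 = 351.80000; y_11 − T_11 = 374 − 351.80000 = 22.20000
t=16: T_16 = 396.20000; y_16 − T_16 = 419 − 396.20000 = 22.80000
Mean deviation: (22.80000 + 22.20000 + 22.80000) / 3 = 22.600

22.600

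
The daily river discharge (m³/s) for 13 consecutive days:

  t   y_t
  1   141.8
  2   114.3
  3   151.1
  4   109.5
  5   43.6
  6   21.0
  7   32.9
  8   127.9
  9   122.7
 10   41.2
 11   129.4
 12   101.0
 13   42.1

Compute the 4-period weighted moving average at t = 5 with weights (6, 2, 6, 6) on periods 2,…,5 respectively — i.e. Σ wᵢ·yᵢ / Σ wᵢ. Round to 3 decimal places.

95.330

Weighted sum: 6·114.3 + 2·151.1 + 6·109.5 + 6·43.6 = 685.8 + 302.2 + 657.0 + 261.6 = 1906.6
Weight total: 6 + 2 + 6 + 6 = 20
WMA = 1906.6 / 20 = 95.330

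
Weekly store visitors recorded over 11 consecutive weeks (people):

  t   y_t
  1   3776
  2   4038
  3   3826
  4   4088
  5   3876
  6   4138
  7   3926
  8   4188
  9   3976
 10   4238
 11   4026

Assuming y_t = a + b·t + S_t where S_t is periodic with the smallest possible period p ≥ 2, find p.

2

First differences y_{t+1} − y_t: 262, -212, 262, -212, 262, -212, …
The difference pattern repeats every 2 terms and not for any smaller step, so p = 2.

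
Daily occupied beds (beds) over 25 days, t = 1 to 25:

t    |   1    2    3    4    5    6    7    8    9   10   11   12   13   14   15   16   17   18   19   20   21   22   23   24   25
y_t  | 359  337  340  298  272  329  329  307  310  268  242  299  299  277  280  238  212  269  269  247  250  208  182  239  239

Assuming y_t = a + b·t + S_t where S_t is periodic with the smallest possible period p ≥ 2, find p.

First differences y_{t+1} − y_t: -22, 3, -42, -26, 57, 0, -22, 3, -42, -26, 57, 0, -22, 3, …
The difference pattern repeats every 6 terms and not for any smaller step, so p = 6.

6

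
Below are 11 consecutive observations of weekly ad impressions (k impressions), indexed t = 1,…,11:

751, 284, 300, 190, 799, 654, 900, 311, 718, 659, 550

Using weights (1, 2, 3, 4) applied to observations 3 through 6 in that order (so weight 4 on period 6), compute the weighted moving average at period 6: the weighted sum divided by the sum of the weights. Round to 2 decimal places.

Weighted sum: 1·300 + 2·190 + 3·799 + 4·654 = 300 + 380 + 2397 + 2616 = 5693
Weight total: 1 + 2 + 3 + 4 = 10
WMA = 5693 / 10 = 569.30

569.30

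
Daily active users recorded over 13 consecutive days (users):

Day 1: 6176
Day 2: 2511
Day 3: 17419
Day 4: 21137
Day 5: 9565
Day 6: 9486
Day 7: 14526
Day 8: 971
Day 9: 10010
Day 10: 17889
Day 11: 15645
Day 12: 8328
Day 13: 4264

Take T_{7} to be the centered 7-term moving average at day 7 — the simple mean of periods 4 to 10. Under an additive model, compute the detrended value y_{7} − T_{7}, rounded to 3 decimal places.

2585.429

Trend T_7 = (21137 + 9565 + 9486 + 14526 + 971 + 10010 + 17889) / 7 = 83584/7 = 11940.57143
Detrended value: 14526 − 11940.57143 = 2585.429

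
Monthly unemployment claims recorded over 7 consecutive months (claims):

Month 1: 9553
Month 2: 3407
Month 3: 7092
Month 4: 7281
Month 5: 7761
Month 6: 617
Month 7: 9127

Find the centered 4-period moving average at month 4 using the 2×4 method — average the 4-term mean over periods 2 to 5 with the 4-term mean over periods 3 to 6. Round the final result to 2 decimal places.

6036.50

Sum over 2–5: 3407 + 7092 + 7281 + 7761 = 25541
Sum over 3–6: 7092 + 7281 + 7761 + 617 = 22751
CMA at t=4 = (25541 + 22751) / (2·4) = 48292 / 8 = 6036.50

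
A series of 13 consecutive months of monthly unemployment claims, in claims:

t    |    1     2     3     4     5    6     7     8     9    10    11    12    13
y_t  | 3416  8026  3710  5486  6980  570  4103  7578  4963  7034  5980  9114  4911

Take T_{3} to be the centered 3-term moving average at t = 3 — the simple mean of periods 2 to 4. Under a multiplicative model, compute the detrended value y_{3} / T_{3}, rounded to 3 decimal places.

Trend T_3 = (8026 + 3710 + 5486) / 3 = 17222/3 = 5740.66667
Ratio to trend: 3710 / 5740.66667 = 0.646

0.646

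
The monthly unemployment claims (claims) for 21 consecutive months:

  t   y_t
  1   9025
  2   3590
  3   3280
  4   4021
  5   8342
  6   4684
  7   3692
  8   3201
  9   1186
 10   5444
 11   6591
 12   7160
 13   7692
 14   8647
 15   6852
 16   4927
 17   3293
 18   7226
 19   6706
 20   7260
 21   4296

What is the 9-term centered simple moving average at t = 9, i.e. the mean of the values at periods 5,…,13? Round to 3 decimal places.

5332.444

Sum of periods 5–13: 8342 + 4684 + 3692 + 3201 + 1186 + 5444 + 6591 + 7160 + 7692 = 47992
Divide by 9: 47992 / 9 = 5332.444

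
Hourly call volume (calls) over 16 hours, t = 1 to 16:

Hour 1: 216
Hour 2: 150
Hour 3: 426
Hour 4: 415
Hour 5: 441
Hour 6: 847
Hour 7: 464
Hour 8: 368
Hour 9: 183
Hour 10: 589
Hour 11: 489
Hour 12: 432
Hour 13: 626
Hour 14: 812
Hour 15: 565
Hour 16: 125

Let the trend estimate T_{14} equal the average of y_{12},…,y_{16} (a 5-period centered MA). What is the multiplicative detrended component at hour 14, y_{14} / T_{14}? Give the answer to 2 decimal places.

1.59

Trend T_14 = (432 + 626 + 812 + 565 + 125) / 5 = 2560/5 = 512.0000
Ratio to trend: 812 / 512.0000 = 1.59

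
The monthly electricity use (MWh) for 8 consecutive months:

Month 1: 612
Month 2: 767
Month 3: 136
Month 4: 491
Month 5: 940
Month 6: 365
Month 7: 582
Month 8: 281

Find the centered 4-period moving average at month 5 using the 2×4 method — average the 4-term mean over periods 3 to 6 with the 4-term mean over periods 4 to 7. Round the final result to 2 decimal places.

Sum over 3–6: 136 + 491 + 940 + 365 = 1932
Sum over 4–7: 491 + 940 + 365 + 582 = 2378
CMA at t=5 = (1932 + 2378) / (2·4) = 4310 / 8 = 538.75

538.75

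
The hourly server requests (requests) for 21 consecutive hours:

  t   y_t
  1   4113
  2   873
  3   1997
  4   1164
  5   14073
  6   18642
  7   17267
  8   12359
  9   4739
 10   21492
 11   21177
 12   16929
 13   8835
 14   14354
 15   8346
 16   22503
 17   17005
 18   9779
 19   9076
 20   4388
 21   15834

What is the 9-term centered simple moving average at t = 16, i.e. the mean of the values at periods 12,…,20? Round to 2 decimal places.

12357.22

Sum of periods 12–20: 16929 + 8835 + 14354 + 8346 + 22503 + 17005 + 9779 + 9076 + 4388 = 111215
Divide by 9: 111215 / 9 = 12357.22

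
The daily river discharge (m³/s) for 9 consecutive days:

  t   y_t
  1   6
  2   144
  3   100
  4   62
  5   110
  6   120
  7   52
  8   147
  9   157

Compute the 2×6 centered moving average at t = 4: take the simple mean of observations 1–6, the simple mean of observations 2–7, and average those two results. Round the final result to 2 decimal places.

Sum over 1–6: 6 + 144 + 100 + 62 + 110 + 120 = 542
Sum over 2–7: 144 + 100 + 62 + 110 + 120 + 52 = 588
CMA at t=4 = (542 + 588) / (2·6) = 1130 / 12 = 94.17

94.17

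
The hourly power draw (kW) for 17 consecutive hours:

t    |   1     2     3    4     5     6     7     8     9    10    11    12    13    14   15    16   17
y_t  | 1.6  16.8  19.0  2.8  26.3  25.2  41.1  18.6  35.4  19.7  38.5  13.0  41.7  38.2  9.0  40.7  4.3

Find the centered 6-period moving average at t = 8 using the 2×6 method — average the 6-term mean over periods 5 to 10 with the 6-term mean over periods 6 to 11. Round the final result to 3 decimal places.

28.733

Sum over 5–10: 26.3 + 25.2 + 41.1 + 18.6 + 35.4 + 19.7 = 166.3
Sum over 6–11: 25.2 + 41.1 + 18.6 + 35.4 + 19.7 + 38.5 = 178.5
CMA at t=8 = (166.3 + 178.5) / (2·6) = 344.8 / 12 = 28.733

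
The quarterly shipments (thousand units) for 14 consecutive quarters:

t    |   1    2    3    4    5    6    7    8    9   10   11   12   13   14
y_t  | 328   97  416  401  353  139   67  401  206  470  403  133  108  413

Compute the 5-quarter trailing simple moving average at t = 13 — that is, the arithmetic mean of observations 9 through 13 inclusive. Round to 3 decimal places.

264.000

Sum of periods 9–13: 206 + 470 + 403 + 133 + 108 = 1320
Divide by 5: 1320 / 5 = 264.000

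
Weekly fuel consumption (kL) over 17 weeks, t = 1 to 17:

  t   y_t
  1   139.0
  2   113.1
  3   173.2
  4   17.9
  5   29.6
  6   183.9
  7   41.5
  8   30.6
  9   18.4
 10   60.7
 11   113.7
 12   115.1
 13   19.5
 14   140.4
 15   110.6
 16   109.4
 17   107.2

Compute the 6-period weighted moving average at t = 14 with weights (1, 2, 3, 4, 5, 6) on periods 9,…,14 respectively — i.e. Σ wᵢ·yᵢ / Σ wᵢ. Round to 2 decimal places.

89.58

Weighted sum: 1·18.4 + 2·60.7 + 3·113.7 + 4·115.1 + 5·19.5 + 6·140.4 = 18.4 + 121.4 + 341.1 + 460.4 + 97.5 + 842.4 = 1881.2
Weight total: 1 + 2 + 3 + 4 + 5 + 6 = 21
WMA = 1881.2 / 21 = 89.58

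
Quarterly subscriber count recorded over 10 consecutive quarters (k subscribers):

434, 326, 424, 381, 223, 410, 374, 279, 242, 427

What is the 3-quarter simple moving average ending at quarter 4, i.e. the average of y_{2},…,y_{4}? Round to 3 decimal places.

377.000

Sum of periods 2–4: 326 + 424 + 381 = 1131
Divide by 3: 1131 / 3 = 377.000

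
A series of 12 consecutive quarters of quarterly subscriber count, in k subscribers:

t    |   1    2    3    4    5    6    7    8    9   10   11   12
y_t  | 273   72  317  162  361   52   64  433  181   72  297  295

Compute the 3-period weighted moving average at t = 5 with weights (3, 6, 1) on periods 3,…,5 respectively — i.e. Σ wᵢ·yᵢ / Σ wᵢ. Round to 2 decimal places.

228.40

Weighted sum: 3·317 + 6·162 + 1·361 = 951 + 972 + 361 = 2284
Weight total: 3 + 6 + 1 = 10
WMA = 2284 / 10 = 228.40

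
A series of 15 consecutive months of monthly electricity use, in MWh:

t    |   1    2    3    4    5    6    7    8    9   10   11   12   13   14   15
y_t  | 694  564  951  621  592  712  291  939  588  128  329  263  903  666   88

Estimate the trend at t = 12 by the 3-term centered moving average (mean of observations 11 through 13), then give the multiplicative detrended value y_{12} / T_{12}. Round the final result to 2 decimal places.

Trend T_12 = (329 + 263 + 903) / 3 = 1495/3 = 498.3333
Ratio to trend: 263 / 498.3333 = 0.53

0.53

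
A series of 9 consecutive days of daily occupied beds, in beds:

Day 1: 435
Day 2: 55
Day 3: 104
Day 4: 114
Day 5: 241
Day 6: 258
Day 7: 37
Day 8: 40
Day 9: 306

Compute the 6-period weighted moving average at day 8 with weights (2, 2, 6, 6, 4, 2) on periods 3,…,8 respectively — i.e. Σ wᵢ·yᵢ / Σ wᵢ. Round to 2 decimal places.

166.27

Weighted sum: 2·104 + 2·114 + 6·241 + 6·258 + 4·37 + 2·40 = 208 + 228 + 1446 + 1548 + 148 + 80 = 3658
Weight total: 2 + 2 + 6 + 6 + 4 + 2 = 22
WMA = 3658 / 22 = 166.27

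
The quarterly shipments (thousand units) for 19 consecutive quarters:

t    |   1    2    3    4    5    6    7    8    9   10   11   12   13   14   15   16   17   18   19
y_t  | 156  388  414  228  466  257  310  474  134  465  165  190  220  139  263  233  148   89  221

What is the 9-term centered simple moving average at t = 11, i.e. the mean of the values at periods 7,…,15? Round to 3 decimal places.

262.222

Sum of periods 7–15: 310 + 474 + 134 + 465 + 165 + 190 + 220 + 139 + 263 = 2360
Divide by 9: 2360 / 9 = 262.222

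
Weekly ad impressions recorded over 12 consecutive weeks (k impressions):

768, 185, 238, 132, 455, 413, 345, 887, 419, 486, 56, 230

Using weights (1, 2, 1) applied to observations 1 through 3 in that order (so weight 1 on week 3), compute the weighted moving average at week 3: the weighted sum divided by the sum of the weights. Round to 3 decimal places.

344.000

Weighted sum: 1·768 + 2·185 + 1·238 = 768 + 370 + 238 = 1376
Weight total: 1 + 2 + 1 = 4
WMA = 1376 / 4 = 344.000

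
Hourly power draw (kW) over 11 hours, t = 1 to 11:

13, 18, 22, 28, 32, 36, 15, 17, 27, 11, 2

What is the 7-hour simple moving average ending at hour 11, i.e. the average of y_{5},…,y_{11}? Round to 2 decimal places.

Sum of periods 5–11: 32 + 36 + 15 + 17 + 27 + 11 + 2 = 140
Divide by 7: 140 / 7 = 20.00

20.00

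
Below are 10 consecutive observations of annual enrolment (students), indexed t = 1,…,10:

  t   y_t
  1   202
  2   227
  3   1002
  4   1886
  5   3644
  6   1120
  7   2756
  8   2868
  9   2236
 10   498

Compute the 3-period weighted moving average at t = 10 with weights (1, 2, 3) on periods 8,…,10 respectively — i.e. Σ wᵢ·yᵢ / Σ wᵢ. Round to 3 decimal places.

Weighted sum: 1·2868 + 2·2236 + 3·498 = 2868 + 4472 + 1494 = 8834
Weight total: 1 + 2 + 3 = 6
WMA = 8834 / 6 = 1472.333

1472.333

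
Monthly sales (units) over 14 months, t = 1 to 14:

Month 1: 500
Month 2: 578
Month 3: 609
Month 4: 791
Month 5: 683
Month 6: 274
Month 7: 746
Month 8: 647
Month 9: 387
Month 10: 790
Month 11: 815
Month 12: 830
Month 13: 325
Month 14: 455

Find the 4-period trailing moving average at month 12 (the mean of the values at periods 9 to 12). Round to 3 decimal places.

705.500

Sum of periods 9–12: 387 + 790 + 815 + 830 = 2822
Divide by 4: 2822 / 4 = 705.500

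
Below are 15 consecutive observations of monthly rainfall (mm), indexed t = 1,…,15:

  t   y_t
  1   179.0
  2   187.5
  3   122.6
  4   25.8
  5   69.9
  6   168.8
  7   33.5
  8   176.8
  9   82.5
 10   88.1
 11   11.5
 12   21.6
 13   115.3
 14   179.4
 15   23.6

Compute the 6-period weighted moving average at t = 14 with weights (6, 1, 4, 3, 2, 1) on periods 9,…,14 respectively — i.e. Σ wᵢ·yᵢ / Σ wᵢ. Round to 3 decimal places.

Weighted sum: 6·82.5 + 1·88.1 + 4·11.5 + 3·21.6 + 2·115.3 + 1·179.4 = 495.0 + 88.1 + 46.0 + 64.8 + 230.6 + 179.4 = 1103.9
Weight total: 6 + 1 + 4 + 3 + 2 + 1 = 17
WMA = 1103.9 / 17 = 64.935

64.935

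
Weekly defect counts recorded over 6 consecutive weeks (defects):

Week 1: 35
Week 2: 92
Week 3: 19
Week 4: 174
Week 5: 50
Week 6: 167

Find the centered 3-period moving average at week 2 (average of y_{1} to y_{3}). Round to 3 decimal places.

48.667

Sum of periods 1–3: 35 + 92 + 19 = 146
Divide by 3: 146 / 3 = 48.667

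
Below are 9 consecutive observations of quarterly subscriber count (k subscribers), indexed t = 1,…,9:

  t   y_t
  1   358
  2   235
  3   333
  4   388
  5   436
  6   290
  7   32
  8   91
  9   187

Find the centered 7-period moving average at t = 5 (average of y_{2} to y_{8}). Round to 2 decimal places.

257.86

Sum of periods 2–8: 235 + 333 + 388 + 436 + 290 + 32 + 91 = 1805
Divide by 7: 1805 / 7 = 257.86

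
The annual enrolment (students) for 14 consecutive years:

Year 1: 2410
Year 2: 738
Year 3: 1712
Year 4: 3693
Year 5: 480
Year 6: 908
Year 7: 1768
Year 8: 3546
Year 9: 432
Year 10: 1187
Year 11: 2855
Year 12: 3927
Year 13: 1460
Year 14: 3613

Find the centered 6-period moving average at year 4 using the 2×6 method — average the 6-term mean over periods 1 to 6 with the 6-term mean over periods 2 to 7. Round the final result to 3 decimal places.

Sum over 1–6: 2410 + 738 + 1712 + 3693 + 480 + 908 = 9941
Sum over 2–7: 738 + 1712 + 3693 + 480 + 908 + 1768 = 9299
CMA at t=4 = (9941 + 9299) / (2·6) = 19240 / 12 = 1603.333

1603.333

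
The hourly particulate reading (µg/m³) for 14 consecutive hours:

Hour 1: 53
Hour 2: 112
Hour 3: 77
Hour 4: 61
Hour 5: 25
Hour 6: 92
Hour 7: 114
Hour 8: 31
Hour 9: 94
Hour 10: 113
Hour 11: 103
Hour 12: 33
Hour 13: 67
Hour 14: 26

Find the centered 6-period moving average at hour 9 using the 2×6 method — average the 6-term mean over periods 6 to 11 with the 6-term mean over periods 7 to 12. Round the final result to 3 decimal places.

Sum over 6–11: 92 + 114 + 31 + 94 + 113 + 103 = 547
Sum over 7–12: 114 + 31 + 94 + 113 + 103 + 33 = 488
CMA at t=9 = (547 + 488) / (2·6) = 1035 / 12 = 86.250

86.250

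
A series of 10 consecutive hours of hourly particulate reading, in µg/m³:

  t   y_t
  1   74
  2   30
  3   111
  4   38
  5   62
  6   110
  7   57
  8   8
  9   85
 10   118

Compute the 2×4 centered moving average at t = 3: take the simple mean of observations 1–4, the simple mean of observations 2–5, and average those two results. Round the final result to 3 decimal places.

61.750

Sum over 1–4: 74 + 30 + 111 + 38 = 253
Sum over 2–5: 30 + 111 + 38 + 62 = 241
CMA at t=3 = (253 + 241) / (2·4) = 494 / 8 = 61.750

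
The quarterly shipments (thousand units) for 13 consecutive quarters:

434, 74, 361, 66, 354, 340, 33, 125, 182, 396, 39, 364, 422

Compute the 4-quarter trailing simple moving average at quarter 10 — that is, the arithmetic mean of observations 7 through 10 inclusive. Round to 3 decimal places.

Sum of periods 7–10: 33 + 125 + 182 + 396 = 736
Divide by 4: 736 / 4 = 184.000

184.000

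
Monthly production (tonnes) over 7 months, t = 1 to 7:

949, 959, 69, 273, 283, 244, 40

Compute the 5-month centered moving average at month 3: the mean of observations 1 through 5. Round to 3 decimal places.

506.600

Sum of periods 1–5: 949 + 959 + 69 + 273 + 283 = 2533
Divide by 5: 2533 / 5 = 506.600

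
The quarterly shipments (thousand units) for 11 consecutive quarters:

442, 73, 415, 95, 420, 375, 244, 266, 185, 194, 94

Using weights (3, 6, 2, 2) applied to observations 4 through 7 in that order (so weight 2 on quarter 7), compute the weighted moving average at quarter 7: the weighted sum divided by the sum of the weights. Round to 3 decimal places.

311.000

Weighted sum: 3·95 + 6·420 + 2·375 + 2·244 = 285 + 2520 + 750 + 488 = 4043
Weight total: 3 + 6 + 2 + 2 = 13
WMA = 4043 / 13 = 311.000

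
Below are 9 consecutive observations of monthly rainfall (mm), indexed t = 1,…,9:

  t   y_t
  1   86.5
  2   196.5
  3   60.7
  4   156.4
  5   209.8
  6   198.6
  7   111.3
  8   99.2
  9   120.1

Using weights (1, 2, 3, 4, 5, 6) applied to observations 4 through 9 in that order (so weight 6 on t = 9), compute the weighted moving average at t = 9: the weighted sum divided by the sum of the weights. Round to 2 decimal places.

Weighted sum: 1·156.4 + 2·209.8 + 3·198.6 + 4·111.3 + 5·99.2 + 6·120.1 = 156.4 + 419.6 + 595.8 + 445.2 + 496.0 + 720.6 = 2833.6
Weight total: 1 + 2 + 3 + 4 + 5 + 6 = 21
WMA = 2833.6 / 21 = 134.93

134.93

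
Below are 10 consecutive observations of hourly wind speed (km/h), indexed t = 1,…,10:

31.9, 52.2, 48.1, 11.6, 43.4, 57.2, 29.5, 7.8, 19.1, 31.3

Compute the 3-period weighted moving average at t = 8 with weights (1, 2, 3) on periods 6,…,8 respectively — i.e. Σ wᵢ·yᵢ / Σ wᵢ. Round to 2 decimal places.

23.27

Weighted sum: 1·57.2 + 2·29.5 + 3·7.8 = 57.2 + 59.0 + 23.4 = 139.6
Weight total: 1 + 2 + 3 = 6
WMA = 139.6 / 6 = 23.27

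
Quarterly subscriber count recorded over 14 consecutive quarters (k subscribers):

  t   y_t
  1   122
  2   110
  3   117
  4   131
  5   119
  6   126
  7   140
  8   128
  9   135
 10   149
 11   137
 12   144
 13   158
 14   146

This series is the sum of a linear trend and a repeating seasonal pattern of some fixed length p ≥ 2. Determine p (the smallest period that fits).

3

First differences y_{t+1} − y_t: -12, 7, 14, -12, 7, 14, -12, 7, …
The difference pattern repeats every 3 terms and not for any smaller step, so p = 3.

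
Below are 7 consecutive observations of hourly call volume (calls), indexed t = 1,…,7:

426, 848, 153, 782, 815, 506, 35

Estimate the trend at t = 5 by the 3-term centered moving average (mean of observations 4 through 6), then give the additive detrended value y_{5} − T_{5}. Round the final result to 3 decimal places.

Trend T_5 = (782 + 815 + 506) / 3 = 2103/3 = 701.00000
Detrended value: 815 − 701.00000 = 114.000

114.000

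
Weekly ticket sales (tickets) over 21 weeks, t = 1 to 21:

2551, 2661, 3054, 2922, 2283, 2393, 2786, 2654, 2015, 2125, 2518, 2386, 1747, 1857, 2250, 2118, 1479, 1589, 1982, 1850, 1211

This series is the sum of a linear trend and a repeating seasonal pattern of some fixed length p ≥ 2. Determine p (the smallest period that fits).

First differences y_{t+1} − y_t: 110, 393, -132, -639, 110, 393, -132, -639, 110, 393, …
The difference pattern repeats every 4 terms and not for any smaller step, so p = 4.

4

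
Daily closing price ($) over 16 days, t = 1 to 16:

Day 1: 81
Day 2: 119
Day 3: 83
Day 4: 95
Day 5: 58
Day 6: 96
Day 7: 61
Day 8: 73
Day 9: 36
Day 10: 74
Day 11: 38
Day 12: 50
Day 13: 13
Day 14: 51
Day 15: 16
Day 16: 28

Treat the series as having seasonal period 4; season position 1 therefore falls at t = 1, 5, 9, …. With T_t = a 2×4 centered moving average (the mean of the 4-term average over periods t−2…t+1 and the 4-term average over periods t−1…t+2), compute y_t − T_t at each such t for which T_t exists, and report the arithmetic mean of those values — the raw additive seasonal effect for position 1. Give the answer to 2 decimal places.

-22.21

Season position 1 occurs at t = 5, 9, 13 (where T_t is defined).
t=5: T_5 = 80.2500; y_5 − T_5 = 58 − 80.2500 = -22.2500
t=9: T_9 = 58.1250; y_9 − T_9 = 36 − 58.1250 = -22.1250
t=13: T_13 = 35.2500; y_13 − T_13 = 13 − 35.2500 = -22.2500
Mean deviation: (-22.2500 + -22.1250 + -22.2500) / 3 = -22.21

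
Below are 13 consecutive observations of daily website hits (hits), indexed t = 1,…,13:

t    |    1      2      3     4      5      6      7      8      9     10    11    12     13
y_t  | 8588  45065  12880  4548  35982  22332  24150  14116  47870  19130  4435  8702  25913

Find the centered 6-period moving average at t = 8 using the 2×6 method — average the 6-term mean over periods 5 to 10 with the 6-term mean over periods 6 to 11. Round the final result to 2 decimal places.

Sum over 5–10: 35982 + 22332 + 24150 + 14116 + 47870 + 19130 = 163580
Sum over 6–11: 22332 + 24150 + 14116 + 47870 + 19130 + 4435 = 132033
CMA at t=8 = (163580 + 132033) / (2·6) = 295613 / 12 = 24634.42

24634.42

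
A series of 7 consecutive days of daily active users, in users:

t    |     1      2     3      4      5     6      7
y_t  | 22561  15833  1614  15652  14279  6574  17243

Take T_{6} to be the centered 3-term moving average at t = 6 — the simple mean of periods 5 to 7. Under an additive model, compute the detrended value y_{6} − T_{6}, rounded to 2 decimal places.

-6124.67

Trend T_6 = (14279 + 6574 + 17243) / 3 = 38096/3 = 12698.6667
Detrended value: 6574 − 12698.6667 = -6124.67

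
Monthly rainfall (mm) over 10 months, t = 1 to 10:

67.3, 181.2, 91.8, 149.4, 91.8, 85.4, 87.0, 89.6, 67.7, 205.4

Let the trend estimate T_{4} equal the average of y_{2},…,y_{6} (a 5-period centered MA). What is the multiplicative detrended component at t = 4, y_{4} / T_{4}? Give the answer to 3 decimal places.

Trend T_4 = (181.2 + 91.8 + 149.4 + 91.8 + 85.4) / 5 = 599.6/5 = 119.92000
Ratio to trend: 149.4 / 119.92000 = 1.246

1.246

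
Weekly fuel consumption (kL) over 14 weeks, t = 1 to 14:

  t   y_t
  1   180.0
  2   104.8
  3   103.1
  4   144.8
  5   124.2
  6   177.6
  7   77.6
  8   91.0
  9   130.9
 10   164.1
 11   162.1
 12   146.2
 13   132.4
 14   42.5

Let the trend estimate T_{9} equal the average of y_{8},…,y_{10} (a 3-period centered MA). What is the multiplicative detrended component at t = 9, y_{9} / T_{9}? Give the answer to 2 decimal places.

1.02

Trend T_9 = (91.0 + 130.9 + 164.1) / 3 = 386.0/3 = 128.6667
Ratio to trend: 130.9 / 128.6667 = 1.02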